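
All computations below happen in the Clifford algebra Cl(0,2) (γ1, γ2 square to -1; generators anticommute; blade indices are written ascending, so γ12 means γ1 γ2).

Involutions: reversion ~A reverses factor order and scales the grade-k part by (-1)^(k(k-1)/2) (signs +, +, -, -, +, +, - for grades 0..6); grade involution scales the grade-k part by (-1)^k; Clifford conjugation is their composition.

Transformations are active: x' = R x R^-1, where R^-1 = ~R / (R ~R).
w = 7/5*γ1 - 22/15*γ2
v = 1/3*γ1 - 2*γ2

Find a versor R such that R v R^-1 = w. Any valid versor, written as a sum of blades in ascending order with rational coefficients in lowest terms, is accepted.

The midline construction: v and w both square to -37/9, so reflecting in their sum 26/15*γ1 - 52/15*γ2 exchanges them.
Answer: 26/15*γ1 - 52/15*γ2


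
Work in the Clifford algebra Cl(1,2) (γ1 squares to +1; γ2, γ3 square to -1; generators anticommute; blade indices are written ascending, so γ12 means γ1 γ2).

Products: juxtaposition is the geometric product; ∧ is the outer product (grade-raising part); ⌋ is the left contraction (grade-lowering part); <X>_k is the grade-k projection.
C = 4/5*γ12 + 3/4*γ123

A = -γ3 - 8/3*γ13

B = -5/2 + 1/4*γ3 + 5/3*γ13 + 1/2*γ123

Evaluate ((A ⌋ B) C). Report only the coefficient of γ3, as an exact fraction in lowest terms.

step 1: -151/36 - 5/3*γ1 + 4/3*γ2 + 1/2*γ12
step 2: 2/5 + 16/15*γ1 - 4/3*γ2 + 3/8*γ3 - 151/45*γ12 + γ13 - 5/4*γ23 - 151/48*γ123
Answer: 3/8


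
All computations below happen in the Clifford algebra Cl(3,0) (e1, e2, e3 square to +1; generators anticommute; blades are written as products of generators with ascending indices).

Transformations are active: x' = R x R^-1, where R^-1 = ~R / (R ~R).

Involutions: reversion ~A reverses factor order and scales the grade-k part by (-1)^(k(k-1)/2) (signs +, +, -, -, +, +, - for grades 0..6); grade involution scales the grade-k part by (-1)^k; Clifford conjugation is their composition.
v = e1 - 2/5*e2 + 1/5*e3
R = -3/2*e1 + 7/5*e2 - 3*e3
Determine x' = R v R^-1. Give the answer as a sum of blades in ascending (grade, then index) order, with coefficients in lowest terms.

~R = -3/2*e1 + 7/5*e2 - 3*e3, and R ~R = 1321/100, so R^-1 = ~R / (1321/100).
R v = -133/50 - 4/5*e1 e2 + 27/10*e1 e3 - 23/25*e2 e3
Answer: -523/1321*e1 - 1082/6605*e2 + 6659/6605*e3


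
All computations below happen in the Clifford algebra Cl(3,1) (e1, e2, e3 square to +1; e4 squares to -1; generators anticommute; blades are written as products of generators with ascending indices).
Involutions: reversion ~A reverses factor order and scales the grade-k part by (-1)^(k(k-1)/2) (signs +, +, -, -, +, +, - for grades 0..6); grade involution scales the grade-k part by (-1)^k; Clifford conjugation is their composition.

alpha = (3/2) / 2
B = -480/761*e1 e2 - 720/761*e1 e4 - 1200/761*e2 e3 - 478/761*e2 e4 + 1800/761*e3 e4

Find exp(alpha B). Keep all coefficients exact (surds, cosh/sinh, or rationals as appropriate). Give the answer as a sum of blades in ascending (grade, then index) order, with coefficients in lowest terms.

B^2 term by term: the squares give (-480/761)^2*(e1 e2)^2 + (-720/761)^2*(e1 e4)^2 + (-1200/761)^2*(e2 e3)^2 + (-478/761)^2*(e2 e4)^2 + (1800/761)^2*(e3 e4)^2 = 230400/579121*(-1) + 518400/579121*(+1) + 1440000/579121*(-1) + 228484/579121*(+1) + 3240000/579121*(+1) = 4 (each basis 2-blade squares to minus the product of its generators' squares); cross terms between blades sharing an index anticommute and cancel; the commuting (index-disjoint) pairs give grade-4 terms 2*c*c'*(blade product), which cancel blade by blade — e1 e2 e3 e4: -1728000/579121 + 1728000/579121 = 0 — confirming B is simple. So B^2 = 4.
B^2 = 4 — since the square is positive, the closed form is hyperbolic: l = 2, alpha*l = 3/2, so exp(alpha B) = cosh(3/2) + (sinh(3/2)/2)*B = cosh(3/2) + (sinh(3/2)/2)*B.
Answer: cosh(3/2) - 240*sinh(3/2)/761*e1 e2 - 360*sinh(3/2)/761*e1 e4 - 600*sinh(3/2)/761*e2 e3 - 239*sinh(3/2)/761*e2 e4 + 900*sinh(3/2)/761*e3 e4


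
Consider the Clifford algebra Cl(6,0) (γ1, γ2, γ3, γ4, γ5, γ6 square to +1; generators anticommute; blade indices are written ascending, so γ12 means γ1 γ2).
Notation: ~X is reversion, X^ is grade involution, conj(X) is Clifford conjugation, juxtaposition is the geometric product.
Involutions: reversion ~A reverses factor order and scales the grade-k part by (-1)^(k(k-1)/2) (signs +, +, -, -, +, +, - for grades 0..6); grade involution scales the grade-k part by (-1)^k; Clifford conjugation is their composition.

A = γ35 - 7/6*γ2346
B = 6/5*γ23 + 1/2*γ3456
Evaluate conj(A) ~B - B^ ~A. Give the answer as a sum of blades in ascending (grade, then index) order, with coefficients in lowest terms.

first term: -107/60*γ25 - 19/10*γ46
second term: -37/60*γ25 + 9/10*γ46
Answer: -7/6*γ25 - 14/5*γ46


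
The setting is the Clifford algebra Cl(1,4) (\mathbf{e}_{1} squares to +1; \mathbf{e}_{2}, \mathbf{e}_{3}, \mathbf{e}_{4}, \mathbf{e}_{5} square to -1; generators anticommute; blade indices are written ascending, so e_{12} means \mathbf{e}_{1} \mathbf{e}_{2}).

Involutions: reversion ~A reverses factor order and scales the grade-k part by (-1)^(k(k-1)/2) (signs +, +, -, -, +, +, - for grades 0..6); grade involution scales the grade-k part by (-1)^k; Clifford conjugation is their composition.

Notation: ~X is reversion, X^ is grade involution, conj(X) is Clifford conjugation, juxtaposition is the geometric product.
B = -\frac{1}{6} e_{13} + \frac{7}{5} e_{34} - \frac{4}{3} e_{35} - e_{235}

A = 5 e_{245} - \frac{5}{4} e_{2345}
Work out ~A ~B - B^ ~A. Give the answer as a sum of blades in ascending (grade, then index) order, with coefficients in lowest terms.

first term: -\frac{5}{4} e_{4} - \frac{5}{3} e_{24} - \frac{7}{4} e_{25} - 5 e_{34} + \frac{20}{3} e_{234} + 7 e_{235} + \frac{5}{24} e_{1245} + \frac{5}{6} e_{12345}
second term: \frac{5}{4} e_{4} + \frac{5}{3} e_{24} + \frac{7}{4} e_{25} + 5 e_{34} + \frac{20}{3} e_{234} + 7 e_{235} + \frac{5}{24} e_{1245} - \frac{5}{6} e_{12345}
Answer: -\frac{5}{2} e_{4} - \frac{10}{3} e_{24} - \frac{7}{2} e_{25} - 10 e_{34} + \frac{5}{3} e_{12345}


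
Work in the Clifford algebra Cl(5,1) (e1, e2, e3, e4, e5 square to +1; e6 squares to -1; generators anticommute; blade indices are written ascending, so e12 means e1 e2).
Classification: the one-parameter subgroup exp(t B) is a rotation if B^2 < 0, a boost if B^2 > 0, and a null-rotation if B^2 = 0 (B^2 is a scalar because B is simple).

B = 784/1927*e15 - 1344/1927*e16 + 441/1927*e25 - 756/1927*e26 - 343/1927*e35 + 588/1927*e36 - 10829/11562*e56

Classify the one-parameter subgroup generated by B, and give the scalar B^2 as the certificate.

B^2 term by term: the squares give (784/1927)^2*(e15)^2 + (-1344/1927)^2*(e16)^2 + (441/1927)^2*(e25)^2 + (-756/1927)^2*(e26)^2 + (-343/1927)^2*(e35)^2 + (588/1927)^2*(e36)^2 + (-10829/11562)^2*(e56)^2 = 614656/3713329*(-1) + 1806336/3713329*(+1) + 194481/3713329*(-1) + 571536/3713329*(+1) + 117649/3713329*(-1) + 345744/3713329*(+1) + 117267241/133679844*(+1) = 49/36 (each basis 2-blade squares to minus the product of its generators' squares); cross terms between blades sharing an index anticommute and cancel; the commuting (index-disjoint) pairs give grade-4 terms 2*c*c'*(blade product), which cancel blade by blade — e1256: 1185408/3713329 - 1185408/3713329 = 0; e1356: -921984/3713329 + 921984/3713329 = 0; e2356: -518616/3713329 + 518616/3713329 = 0 — confirming B is simple. So B^2 = 49/36.
Answer: boost, certificate B^2 = 49/36. Note: conjugating B changes its blade decomposition but never the scalar B^2 = 49/36, whose sign settles the classification.


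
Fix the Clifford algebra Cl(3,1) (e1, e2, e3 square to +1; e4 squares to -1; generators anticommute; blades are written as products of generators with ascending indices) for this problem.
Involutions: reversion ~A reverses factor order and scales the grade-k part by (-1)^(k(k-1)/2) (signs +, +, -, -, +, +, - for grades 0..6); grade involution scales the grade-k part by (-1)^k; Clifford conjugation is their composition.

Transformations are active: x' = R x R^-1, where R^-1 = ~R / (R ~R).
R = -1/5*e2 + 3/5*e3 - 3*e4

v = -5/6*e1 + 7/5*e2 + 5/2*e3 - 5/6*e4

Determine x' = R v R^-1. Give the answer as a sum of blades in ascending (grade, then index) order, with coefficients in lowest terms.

~R = -1/5*e2 + 3/5*e3 - 3*e4, and R ~R = -43/5, so R^-1 = ~R / (-43/5).
R v = -32/25 - 1/6*e1 e2 + 1/2*e1 e3 - 5/2*e1 e4 - 67/50*e2 e3 + 131/30*e2 e4 + 7*e3 e4
Answer: 5/6*e1 - 1569/1075*e2 - 4991/2150*e3 - 77/1290*e4


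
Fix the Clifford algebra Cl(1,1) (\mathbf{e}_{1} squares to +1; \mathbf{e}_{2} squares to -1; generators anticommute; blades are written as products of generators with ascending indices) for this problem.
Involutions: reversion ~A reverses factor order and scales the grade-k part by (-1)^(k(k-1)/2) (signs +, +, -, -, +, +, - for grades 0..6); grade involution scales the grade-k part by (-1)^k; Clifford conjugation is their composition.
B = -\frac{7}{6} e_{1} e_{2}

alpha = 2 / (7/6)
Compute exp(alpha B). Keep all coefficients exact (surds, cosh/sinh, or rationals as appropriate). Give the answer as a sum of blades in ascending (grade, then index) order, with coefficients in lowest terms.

B^2 = (-\frac{7}{6})^2*(e_{1} e_{2})^2 = \frac{49}{36}*(+1) = \frac{49}{36} (a basis 2-blade squares to minus the product of its generators' squares).
B^2 = \frac{49}{36} — since the square is positive, the closed form is hyperbolic: l = \frac{7}{6}, alpha*l = 2, so exp(alpha B) = cosh(2) + (sinh(2)/(\frac{7}{6}))*B = \cosh{\left(2 \right)} + (\frac{6 \sinh{\left(2 \right)}}{7})*B.
Answer: \cosh{\left(2 \right)} - \sinh{\left(2 \right)} e_{1} e_{2}


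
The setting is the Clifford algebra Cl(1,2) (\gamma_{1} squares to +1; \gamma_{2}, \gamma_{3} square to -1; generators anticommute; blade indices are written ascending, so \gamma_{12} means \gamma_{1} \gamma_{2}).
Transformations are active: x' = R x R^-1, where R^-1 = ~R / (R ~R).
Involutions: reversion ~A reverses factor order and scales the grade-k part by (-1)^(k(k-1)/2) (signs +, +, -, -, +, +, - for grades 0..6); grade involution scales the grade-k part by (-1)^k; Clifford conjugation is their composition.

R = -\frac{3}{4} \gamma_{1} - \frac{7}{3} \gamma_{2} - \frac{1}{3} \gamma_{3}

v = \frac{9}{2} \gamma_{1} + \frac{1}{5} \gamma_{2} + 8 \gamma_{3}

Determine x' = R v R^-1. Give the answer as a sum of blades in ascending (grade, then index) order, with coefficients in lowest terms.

~R = -\frac{3}{4} \gamma_{1} - \frac{7}{3} \gamma_{2} - \frac{1}{3} \gamma_{3}, and R ~R = -\frac{719}{144}, so R^-1 = ~R / (-\frac{719}{144}).
R v = -\frac{29}{120} + \frac{207}{20} \gamma_{12} - \frac{9}{2} \gamma_{13} - \frac{93}{5} \gamma_{23}
Answer: -\frac{32877}{7190} \gamma_{1} - \frac{1531}{3595} \gamma_{2} - \frac{28876}{3595} \gamma_{3}


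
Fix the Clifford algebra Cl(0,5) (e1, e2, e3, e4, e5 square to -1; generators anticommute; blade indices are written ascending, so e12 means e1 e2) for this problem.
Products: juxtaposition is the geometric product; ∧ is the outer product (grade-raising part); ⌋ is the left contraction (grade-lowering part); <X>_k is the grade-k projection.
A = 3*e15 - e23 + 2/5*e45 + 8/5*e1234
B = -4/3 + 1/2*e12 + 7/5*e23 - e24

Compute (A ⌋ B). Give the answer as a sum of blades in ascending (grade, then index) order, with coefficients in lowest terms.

step 1: 7/5
Answer: 7/5


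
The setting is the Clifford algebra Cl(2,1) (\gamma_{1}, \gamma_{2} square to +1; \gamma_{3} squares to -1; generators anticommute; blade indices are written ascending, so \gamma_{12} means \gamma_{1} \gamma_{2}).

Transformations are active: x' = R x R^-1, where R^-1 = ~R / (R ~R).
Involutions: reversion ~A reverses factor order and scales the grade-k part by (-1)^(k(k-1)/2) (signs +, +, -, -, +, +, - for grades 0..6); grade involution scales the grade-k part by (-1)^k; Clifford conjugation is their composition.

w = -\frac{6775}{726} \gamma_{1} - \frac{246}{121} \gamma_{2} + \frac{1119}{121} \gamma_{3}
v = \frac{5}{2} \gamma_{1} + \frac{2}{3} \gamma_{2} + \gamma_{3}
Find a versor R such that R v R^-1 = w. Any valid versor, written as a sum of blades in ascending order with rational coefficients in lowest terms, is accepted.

The midline construction: v and w both square to \frac{205}{36}, so reflecting in their sum -\frac{2480}{363} \gamma_{1} - \frac{496}{363} \gamma_{2} + \frac{1240}{121} \gamma_{3} exchanges them.
Answer: -\frac{2480}{363} \gamma_{1} - \frac{496}{363} \gamma_{2} + \frac{1240}{121} \gamma_{3}


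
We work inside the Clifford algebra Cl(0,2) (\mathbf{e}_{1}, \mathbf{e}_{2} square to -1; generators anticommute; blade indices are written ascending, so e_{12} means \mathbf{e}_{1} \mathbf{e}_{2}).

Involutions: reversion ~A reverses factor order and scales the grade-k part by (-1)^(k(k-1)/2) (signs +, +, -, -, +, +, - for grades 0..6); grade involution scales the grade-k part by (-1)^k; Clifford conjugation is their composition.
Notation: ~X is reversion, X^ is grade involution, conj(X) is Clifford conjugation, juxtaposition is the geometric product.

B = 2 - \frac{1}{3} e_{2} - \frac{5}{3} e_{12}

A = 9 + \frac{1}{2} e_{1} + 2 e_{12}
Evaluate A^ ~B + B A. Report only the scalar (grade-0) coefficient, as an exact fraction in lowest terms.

first term: \frac{44}{3} - \frac{1}{3} e_{1} - \frac{13}{6} e_{2} + \frac{115}{6} e_{12}
second term: \frac{64}{3} + \frac{1}{3} e_{1} - \frac{23}{6} e_{2} - \frac{65}{6} e_{12}
Answer: 36


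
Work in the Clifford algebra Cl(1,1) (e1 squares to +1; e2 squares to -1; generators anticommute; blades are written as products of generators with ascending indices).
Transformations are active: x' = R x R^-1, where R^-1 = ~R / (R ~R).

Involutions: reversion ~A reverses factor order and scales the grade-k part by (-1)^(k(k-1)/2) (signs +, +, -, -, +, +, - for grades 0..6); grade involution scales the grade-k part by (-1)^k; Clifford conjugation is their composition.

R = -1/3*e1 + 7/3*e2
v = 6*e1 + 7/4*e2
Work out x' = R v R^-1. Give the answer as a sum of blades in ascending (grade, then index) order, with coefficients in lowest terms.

~R = -1/3*e1 + 7/3*e2, and R ~R = -16/3, so R^-1 = ~R / (-16/3).
R v = -73/12 - 175/12*e1 e2
Answer: -649/96*e1 + 343/96*e2


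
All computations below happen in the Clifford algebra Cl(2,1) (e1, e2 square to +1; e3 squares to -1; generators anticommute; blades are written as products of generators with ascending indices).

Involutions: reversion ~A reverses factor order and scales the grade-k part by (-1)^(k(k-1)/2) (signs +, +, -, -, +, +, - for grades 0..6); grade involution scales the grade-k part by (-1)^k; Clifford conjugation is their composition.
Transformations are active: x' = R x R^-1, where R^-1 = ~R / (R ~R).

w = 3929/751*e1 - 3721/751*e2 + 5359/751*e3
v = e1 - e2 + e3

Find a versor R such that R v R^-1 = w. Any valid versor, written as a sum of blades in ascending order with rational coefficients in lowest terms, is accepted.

Construction: equal norms (both 1) license R = v + w = 4680/751*e1 - 4472/751*e2 + 6110/751*e3 — nothing changes along that direction, while (v - w)/2 changes sign, so v maps onto w.
Answer: 4680/751*e1 - 4472/751*e2 + 6110/751*e3


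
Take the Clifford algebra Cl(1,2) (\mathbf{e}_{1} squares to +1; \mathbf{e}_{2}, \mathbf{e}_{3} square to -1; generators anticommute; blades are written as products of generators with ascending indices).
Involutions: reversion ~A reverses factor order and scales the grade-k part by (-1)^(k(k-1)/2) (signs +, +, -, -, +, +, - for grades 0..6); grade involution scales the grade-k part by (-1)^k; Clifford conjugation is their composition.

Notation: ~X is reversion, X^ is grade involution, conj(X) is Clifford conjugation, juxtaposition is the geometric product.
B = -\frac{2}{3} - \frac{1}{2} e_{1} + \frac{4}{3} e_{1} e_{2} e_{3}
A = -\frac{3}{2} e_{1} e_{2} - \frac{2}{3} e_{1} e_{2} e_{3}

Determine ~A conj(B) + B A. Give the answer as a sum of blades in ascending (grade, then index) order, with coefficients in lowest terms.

first term: -\frac{8}{9} - \frac{3}{4} e_{2} + 2 e_{3} - e_{1} e_{2} + \frac{1}{3} e_{2} e_{3} - \frac{4}{9} e_{1} e_{2} e_{3}
second term: \frac{8}{9} + \frac{3}{4} e_{2} - 2 e_{3} + e_{1} e_{2} + \frac{1}{3} e_{2} e_{3} + \frac{4}{9} e_{1} e_{2} e_{3}
Answer: \frac{2}{3} e_{2} e_{3}


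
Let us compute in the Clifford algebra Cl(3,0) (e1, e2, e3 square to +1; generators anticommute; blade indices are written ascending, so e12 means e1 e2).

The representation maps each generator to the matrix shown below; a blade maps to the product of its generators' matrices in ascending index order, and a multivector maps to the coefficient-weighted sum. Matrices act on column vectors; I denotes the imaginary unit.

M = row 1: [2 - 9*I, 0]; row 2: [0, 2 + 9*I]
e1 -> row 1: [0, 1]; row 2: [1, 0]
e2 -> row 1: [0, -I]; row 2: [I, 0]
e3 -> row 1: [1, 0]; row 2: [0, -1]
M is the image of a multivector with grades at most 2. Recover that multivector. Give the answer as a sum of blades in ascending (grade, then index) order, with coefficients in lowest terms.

Method: 1, rho(e1), rho(e2), rho(e3) form a trace-orthogonal basis of the 2x2 complex matrices (tr(X Y) = 2 if X = Y, else 0), so M = m0*1 + m1*rho(e1) + m2*rho(e2) + m3*rho(e3) with m0 = tr(M)/2 = 2, m1 = tr(M rho(e1))/2 = 0, m2 = tr(M rho(e2))/2 = 0, m3 = tr(M rho(e3))/2 = -9*I.
Multiplying table entries, the bivector images are rho(e12) = I*rho(e3), rho(e13) = -I*rho(e2), rho(e23) = I*rho(e1); with real blade coefficients the real parts of m0..m3 are the coefficients of 1, e1, e2, e3 and the imaginary parts give the bivectors (e23: Im m1, e13: -Im m2, e12: Im m3).
Answer: 2 - 9*e12


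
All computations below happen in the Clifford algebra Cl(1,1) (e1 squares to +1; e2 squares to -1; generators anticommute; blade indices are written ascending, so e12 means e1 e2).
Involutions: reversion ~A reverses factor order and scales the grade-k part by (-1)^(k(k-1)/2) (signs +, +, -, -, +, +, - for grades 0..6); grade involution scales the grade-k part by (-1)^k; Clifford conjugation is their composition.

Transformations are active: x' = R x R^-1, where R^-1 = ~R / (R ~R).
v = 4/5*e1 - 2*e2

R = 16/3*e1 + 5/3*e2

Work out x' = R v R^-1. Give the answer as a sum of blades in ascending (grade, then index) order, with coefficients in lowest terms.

~R = 16/3*e1 + 5/3*e2, and R ~R = 77/3, so R^-1 = ~R / (77/3).
R v = 38/5 - 12*e12
Answer: 908/385*e1 + 230/77*e2


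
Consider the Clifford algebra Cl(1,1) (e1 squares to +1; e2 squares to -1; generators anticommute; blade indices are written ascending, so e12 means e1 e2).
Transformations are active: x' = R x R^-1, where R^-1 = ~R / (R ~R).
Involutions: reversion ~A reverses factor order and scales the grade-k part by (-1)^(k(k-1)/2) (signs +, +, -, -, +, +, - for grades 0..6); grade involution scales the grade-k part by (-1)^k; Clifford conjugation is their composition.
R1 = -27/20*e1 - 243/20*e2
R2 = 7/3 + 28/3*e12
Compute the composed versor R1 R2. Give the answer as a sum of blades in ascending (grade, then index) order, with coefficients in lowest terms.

Distribute over the terms of R1 (each basis-blade product reordered to ascending indices, repeated generators contracted through their squares):
(-27/20*e1) R2 = -63/20*e1 - 63/5*e2
(-243/20*e2) R2 = -567/5*e1 - 567/20*e2
Summing the partial products and collecting blades:
Answer: -2331/20*e1 - 819/20*e2


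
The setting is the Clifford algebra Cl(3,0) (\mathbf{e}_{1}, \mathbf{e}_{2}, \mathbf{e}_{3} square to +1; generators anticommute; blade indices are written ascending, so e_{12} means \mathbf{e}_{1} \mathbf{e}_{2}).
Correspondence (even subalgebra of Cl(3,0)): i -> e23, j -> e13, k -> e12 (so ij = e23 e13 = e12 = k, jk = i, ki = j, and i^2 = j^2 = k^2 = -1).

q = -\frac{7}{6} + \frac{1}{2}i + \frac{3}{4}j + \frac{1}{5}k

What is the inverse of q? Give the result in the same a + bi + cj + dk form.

In blades: q = -\frac{7}{6} + \frac{1}{5} e_{12} + \frac{3}{4} e_{13} + \frac{1}{2} e_{23}.
With qbar = -\frac{7}{6} - \frac{1}{5} e_{12} - \frac{3}{4} e_{13} - \frac{1}{2} e_{23} (scalar fixed, mapped units negated), q qbar = \frac{7969}{3600} (the sum of squared coefficients), so q^-1 = qbar / (\frac{7969}{3600}) = -\frac{4200}{7969} - \frac{720}{7969} e_{12} - \frac{2700}{7969} e_{13} - \frac{1800}{7969} e_{23}; translating back:
Answer: -\frac{4200}{7969} - \frac{1800}{7969}i - \frac{2700}{7969}j - \frac{720}{7969}k


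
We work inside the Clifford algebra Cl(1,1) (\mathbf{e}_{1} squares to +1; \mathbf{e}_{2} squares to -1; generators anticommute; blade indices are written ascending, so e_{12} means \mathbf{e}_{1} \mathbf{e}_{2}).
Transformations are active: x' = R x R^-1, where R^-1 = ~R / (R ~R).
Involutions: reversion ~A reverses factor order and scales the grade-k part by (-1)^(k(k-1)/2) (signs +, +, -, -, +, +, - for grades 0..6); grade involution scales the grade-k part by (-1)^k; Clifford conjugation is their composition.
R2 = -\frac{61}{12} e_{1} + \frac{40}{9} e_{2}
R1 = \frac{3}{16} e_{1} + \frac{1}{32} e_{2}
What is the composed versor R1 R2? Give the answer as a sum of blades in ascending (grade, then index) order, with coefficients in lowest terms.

Distribute over the terms of R1 (each basis-blade product reordered to ascending indices, repeated generators contracted through their squares):
(\frac{3}{16} e_{1}) R2 = -\frac{61}{64} + \frac{5}{6} e_{12}
(\frac{1}{32} e_{2}) R2 = -\frac{5}{36} + \frac{61}{384} e_{12}
Summing the partial products and collecting blades:
Answer: -\frac{629}{576} + \frac{127}{128} e_{12}


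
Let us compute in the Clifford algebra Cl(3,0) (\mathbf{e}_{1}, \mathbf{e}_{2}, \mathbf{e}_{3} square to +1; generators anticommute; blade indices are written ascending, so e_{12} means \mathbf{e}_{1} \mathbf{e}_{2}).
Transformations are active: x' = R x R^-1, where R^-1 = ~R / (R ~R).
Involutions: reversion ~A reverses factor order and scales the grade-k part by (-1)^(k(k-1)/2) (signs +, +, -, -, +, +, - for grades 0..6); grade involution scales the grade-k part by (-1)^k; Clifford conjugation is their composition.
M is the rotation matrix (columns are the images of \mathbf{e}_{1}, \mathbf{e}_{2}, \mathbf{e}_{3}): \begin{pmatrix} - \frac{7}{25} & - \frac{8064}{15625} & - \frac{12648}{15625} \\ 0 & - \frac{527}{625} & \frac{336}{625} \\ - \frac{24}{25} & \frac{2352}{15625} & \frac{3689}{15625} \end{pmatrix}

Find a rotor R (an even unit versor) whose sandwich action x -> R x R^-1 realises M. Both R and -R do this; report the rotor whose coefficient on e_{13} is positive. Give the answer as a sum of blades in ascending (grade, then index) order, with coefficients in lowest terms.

Method: write R = a + b12*e_{12} + b13*e_{13} + b23*e_{23} with a^2 + b12^2 + b13^2 + b23^2 = 1 (so R^-1 = ~R). Expanding the columns R e_j ~R gives tr M = 4a^2 - 1 and, from the antisymmetric part, M21 - M12 = -4a*b12, M13 - M31 = 4a*b13, M32 - M23 = -4a*b23.
Here tr M = -\frac{13861}{15625}, so a^2 = (1 + tr M)/4 = \frac{441}{15625} and a = ±\frac{21}{125}. Taking a = \frac{21}{125}: M21 - M12 = \frac{8064}{15625}, M13 - M31 = \frac{2352}{15625}, M32 - M23 = -\frac{6048}{15625}, giving b12 = -\frac{96}{125}, b13 = \frac{28}{125}, b23 = \frac{72}{125}, i.e. R = \frac{21}{125} - \frac{96}{125} e_{12} + \frac{28}{125} e_{13} + \frac{72}{125} e_{23}.
Its e_{13} coefficient is already positive.
Answer: \frac{21}{125} - \frac{96}{125} e_{12} + \frac{28}{125} e_{13} + \frac{72}{125} e_{23}. Sheet selection: the two-to-one cover makes ±R indistinguishable at the matrix level (trace -\frac{13861}{15625}), so uniqueness comes from the required sign on e_{13}.


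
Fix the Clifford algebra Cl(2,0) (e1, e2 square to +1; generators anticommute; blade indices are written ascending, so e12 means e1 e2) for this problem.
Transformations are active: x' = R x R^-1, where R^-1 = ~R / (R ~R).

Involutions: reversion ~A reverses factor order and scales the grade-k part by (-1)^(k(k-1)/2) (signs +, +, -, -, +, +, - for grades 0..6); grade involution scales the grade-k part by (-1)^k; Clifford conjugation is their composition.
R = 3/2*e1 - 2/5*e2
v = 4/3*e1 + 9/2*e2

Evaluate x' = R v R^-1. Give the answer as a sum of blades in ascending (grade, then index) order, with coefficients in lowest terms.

~R = 3/2*e1 - 2/5*e2, and R ~R = 241/100, so R^-1 = ~R / (241/100).
R v = 1/5 + 437/60*e12
Answer: -784/723*e1 - 2201/482*e2


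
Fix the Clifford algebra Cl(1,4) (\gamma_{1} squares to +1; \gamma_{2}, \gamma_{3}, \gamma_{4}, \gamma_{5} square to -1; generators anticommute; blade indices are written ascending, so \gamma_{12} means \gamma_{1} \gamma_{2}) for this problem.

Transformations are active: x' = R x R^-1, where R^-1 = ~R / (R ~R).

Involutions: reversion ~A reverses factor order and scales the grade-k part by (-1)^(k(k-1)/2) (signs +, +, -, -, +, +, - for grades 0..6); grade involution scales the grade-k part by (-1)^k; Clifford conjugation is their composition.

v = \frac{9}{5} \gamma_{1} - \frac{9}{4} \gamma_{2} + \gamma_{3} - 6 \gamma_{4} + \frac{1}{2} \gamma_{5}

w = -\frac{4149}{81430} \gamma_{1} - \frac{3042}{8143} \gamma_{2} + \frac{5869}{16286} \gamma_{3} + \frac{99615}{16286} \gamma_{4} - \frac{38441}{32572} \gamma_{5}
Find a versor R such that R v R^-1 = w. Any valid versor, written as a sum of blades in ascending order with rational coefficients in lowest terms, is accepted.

Reasoning: v^2 = w^2 = -\frac{15629}{400} since conjugation preserves the quadratic form; R = v + w = \frac{28485}{16286} \gamma_{1} - \frac{85455}{32572} \gamma_{2} + \frac{22155}{16286} \gamma_{3} + \frac{1899}{16286} \gamma_{4} - \frac{22155}{32572} \gamma_{5} is then valid when invertible, keeping its own part and reversing (v - w)/2.
Answer: \frac{28485}{16286} \gamma_{1} - \frac{85455}{32572} \gamma_{2} + \frac{22155}{16286} \gamma_{3} + \frac{1899}{16286} \gamma_{4} - \frac{22155}{32572} \gamma_{5}


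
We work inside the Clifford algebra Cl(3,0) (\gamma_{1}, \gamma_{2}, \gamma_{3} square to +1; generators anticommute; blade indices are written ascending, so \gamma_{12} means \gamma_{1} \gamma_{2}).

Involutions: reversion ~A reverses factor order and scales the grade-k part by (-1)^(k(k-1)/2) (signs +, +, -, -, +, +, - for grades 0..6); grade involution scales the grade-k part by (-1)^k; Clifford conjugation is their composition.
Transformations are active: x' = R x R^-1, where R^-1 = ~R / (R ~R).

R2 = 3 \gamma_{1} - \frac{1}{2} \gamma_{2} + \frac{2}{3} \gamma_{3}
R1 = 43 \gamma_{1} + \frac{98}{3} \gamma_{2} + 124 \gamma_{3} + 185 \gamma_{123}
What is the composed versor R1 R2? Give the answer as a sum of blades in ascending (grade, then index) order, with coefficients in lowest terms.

Distribute over the terms of R2 (each basis-blade product reordered to ascending indices, repeated generators contracted through their squares):
R1 (3 \gamma_{1}) = 129 - 98 \gamma_{12} - 372 \gamma_{13} + 555 \gamma_{23}
R1 (-\frac{1}{2} \gamma_{2}) = -\frac{49}{3} - \frac{43}{2} \gamma_{12} + \frac{185}{2} \gamma_{13} + 62 \gamma_{23}
R1 (\frac{2}{3} \gamma_{3}) = \frac{248}{3} + \frac{370}{3} \gamma_{12} + \frac{86}{3} \gamma_{13} + \frac{196}{9} \gamma_{23}
Summing the partial products and collecting blades:
Answer: \frac{586}{3} + \frac{23}{6} \gamma_{12} - \frac{1505}{6} \gamma_{13} + \frac{5749}{9} \gamma_{23}


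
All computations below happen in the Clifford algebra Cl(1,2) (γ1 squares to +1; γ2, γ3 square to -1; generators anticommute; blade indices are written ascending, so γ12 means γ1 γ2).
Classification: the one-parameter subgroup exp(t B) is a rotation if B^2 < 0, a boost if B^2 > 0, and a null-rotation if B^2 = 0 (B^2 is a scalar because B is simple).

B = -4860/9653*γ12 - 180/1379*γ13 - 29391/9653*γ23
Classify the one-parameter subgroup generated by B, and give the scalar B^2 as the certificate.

B^2 term by term: the squares give (-4860/9653)^2*(γ12)^2 + (-180/1379)^2*(γ13)^2 + (-29391/9653)^2*(γ23)^2 = 23619600/93180409*(+1) + 32400/1901641*(+1) + 863830881/93180409*(-1) = -9 (each basis 2-blade squares to minus the product of its generators' squares); cross terms between blades sharing an index anticommute and cancel. So B^2 = -9.
Answer: rotation, certificate B^2 = -9. The invariant at work: B^2 = -9 is unchanged by conjugation, hence its sign classifies the subgroup whatever basis B is written in.


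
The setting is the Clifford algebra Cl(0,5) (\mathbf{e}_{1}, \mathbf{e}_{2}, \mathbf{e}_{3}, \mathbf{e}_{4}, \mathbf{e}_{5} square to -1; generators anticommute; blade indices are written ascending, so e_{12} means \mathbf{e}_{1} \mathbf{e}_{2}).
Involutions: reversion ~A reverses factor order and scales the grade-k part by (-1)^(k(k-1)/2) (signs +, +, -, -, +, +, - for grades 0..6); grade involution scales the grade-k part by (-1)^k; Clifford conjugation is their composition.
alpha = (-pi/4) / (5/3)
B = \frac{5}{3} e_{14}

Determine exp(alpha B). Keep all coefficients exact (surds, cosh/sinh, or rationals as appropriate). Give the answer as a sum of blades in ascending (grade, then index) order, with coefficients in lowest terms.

B^2 = (\frac{5}{3})^2*(e_{14})^2 = \frac{25}{9}*(-1) = -\frac{25}{9} (a basis 2-blade squares to minus the product of its generators' squares).
B^2 = -\frac{25}{9} — circular case — the even/odd split gives cos and sin: l = \frac{5}{3}, alpha*l = - \frac{\pi}{4}, so exp(alpha B) = cos(- \frac{\pi}{4}) + (sin(- \frac{\pi}{4})/(\frac{5}{3}))*B = \frac{\sqrt{2}}{2} + (- \frac{3 \sqrt{2}}{10})*B.
Answer: \frac{\sqrt{2}}{2} - \frac{\sqrt{2}}{2} e_{14}


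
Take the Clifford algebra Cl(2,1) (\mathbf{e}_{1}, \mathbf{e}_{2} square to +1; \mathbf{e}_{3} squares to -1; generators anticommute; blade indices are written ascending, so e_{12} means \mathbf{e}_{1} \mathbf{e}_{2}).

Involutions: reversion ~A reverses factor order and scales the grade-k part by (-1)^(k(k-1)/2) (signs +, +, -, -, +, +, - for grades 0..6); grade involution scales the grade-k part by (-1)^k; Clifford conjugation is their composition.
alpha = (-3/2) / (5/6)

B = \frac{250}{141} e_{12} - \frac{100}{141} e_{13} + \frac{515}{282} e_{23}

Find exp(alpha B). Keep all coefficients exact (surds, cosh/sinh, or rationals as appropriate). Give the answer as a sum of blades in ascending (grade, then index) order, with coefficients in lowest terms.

B^2 term by term: the squares give (\frac{250}{141})^2*(e_{12})^2 + (-\frac{100}{141})^2*(e_{13})^2 + (\frac{515}{282})^2*(e_{23})^2 = \frac{62500}{19881}*(-1) + \frac{10000}{19881}*(+1) + \frac{265225}{79524}*(+1) = \frac{25}{36} (each basis 2-blade squares to minus the product of its generators' squares); cross terms between blades sharing an index anticommute and cancel. So B^2 = \frac{25}{36}.
B^2 = \frac{25}{36} — a positive square means the series sums to a boost: l = \frac{5}{6}, alpha*l = - \frac{3}{2}, so exp(alpha B) = cosh(- \frac{3}{2}) + (sinh(- \frac{3}{2})/(\frac{5}{6}))*B = \cosh{\left(\frac{3}{2} \right)} + (- \frac{6 \sinh{\left(\frac{3}{2} \right)}}{5})*B.
Answer: \cosh{\left(\frac{3}{2} \right)} - \frac{100 \sinh{\left(\frac{3}{2} \right)}}{47} e_{12} + \frac{40 \sinh{\left(\frac{3}{2} \right)}}{47} e_{13} - \frac{103 \sinh{\left(\frac{3}{2} \right)}}{47} e_{23}


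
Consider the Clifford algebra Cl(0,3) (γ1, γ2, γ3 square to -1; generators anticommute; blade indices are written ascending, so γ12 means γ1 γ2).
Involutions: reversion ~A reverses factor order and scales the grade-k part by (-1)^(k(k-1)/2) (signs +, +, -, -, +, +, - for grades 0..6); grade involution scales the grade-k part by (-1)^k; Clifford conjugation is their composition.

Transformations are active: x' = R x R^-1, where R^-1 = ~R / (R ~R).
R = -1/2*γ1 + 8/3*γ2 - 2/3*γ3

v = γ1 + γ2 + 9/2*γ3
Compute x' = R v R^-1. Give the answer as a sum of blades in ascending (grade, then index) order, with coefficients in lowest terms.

~R = -1/2*γ1 + 8/3*γ2 - 2/3*γ3, and R ~R = -281/36, so R^-1 = ~R / (-281/36).
R v = 5/6 - 19/6*γ12 - 19/12*γ13 + 38/3*γ23
Answer: -251/281*γ1 - 441/281*γ2 - 2449/562*γ3


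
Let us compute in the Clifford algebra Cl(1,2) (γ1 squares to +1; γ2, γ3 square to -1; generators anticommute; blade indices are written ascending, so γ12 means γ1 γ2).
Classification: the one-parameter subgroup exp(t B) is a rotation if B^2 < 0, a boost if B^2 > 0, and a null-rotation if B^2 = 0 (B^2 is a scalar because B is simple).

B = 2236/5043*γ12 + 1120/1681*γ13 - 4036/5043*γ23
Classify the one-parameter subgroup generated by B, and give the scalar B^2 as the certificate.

B^2 term by term: the squares give (2236/5043)^2*(γ12)^2 + (1120/1681)^2*(γ13)^2 + (-4036/5043)^2*(γ23)^2 = 4999696/25431849*(+1) + 1254400/2825761*(+1) + 16289296/25431849*(-1) = 0 (each basis 2-blade squares to minus the product of its generators' squares); cross terms between blades sharing an index anticommute and cancel. So B^2 = 0.
Answer: null-rotation, certificate B^2 = 0. Note: conjugating B changes its blade decomposition but never the scalar B^2 = 0, whose sign settles the classification.


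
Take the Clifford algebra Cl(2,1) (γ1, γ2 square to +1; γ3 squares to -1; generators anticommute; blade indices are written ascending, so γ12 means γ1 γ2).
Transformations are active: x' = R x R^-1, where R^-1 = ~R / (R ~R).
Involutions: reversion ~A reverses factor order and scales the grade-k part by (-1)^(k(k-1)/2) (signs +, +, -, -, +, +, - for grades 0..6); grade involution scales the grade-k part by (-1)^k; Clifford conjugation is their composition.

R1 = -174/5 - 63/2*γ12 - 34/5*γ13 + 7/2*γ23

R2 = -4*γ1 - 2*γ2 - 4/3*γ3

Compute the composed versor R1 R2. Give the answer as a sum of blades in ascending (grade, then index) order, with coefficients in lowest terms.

Distribute over the terms of R2 (each basis-blade product reordered to ascending indices, repeated generators contracted through their squares):
R1 (-4*γ1) = 696/5*γ1 - 126*γ2 - 136/5*γ3 - 14*γ123
R1 (-2*γ2) = 63*γ1 + 348/5*γ2 + 7*γ3 - 68/5*γ123
R1 (-4/3*γ3) = -136/15*γ1 + 14/3*γ2 + 232/5*γ3 + 42*γ123
Summing the partial products and collecting blades:
Answer: 2897/15*γ1 - 776/15*γ2 + 131/5*γ3 + 72/5*γ123


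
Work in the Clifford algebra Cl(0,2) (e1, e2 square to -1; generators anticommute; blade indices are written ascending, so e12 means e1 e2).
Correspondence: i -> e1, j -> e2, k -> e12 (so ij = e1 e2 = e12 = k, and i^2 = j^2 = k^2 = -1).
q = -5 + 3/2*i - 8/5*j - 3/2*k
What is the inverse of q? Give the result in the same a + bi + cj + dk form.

In blades: q = -5 + 3/2*e1 - 8/5*e2 - 3/2*e12.
With qbar = -5 - 3/2*e1 + 8/5*e2 + 3/2*e12 (scalar fixed, mapped units negated), q qbar = 1603/50 (the sum of squared coefficients), so q^-1 = qbar / (1603/50) = -250/1603 - 75/1603*e1 + 80/1603*e2 + 75/1603*e12; translating back:
Answer: -250/1603 - 75/1603*i + 80/1603*j + 75/1603*k


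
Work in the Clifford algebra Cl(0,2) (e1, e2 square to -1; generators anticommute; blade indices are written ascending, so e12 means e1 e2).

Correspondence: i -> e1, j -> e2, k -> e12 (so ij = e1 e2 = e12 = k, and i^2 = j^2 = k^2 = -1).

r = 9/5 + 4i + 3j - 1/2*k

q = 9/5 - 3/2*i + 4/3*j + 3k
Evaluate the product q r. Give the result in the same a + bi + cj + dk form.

In blades: q = 9/5 - 3/2*e1 + 4/3*e2 + 3*e12, r = 9/5 + 4*e1 + 3*e2 - 1/2*e12.
Distribute q over r term by term (generator squares from the signature, products reordered to ascending indices): (9/5)*r = 81/25 + 36/5*e1 + 27/5*e2 - 9/10*e12; (-3/2*e1)*r = 6 - 27/10*e1 - 3/4*e2 - 9/2*e12; (4/3*e2)*r = -4 - 2/3*e1 + 12/5*e2 - 16/3*e12; (3*e12)*r = 3/2 - 9*e1 + 12*e2 + 27/5*e12.
Sum: 337/50 - 31/6*e1 + 381/20*e2 - 16/3*e12; translating back through the correspondence:
Answer: 337/50 - 31/6*i + 381/20*j - 16/3*k


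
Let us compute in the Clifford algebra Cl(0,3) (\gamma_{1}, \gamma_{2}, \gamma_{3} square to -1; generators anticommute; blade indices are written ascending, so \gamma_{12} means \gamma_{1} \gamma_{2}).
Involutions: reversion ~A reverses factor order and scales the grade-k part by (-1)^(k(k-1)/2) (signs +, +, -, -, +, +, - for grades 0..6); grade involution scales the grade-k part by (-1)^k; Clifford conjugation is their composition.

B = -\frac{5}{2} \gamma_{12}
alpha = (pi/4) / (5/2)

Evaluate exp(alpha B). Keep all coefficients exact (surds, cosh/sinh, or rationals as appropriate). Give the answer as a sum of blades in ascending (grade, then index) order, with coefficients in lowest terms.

B^2 = (-\frac{5}{2})^2*(\gamma_{12})^2 = \frac{25}{4}*(-1) = -\frac{25}{4} (a basis 2-blade squares to minus the product of its generators' squares).
B^2 = -\frac{25}{4} — the negative square puts this in the circular regime; l = \frac{5}{2}, alpha*l = \frac{\pi}{4}, so exp(alpha B) = cos(\frac{\pi}{4}) + (sin(\frac{\pi}{4})/(\frac{5}{2}))*B = \frac{\sqrt{2}}{2} + (\frac{\sqrt{2}}{5})*B.
Answer: \frac{\sqrt{2}}{2} - \frac{\sqrt{2}}{2} \gamma_{12}


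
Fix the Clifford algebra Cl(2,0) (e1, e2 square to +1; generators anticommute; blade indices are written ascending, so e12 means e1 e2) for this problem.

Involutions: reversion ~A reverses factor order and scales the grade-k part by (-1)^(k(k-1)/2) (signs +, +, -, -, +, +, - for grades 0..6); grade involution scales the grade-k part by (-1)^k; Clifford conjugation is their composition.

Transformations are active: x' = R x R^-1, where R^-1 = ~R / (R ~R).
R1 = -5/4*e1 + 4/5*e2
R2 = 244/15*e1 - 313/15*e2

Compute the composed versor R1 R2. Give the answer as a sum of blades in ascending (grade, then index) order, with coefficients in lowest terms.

Distribute over the terms of R1 (each basis-blade product reordered to ascending indices, repeated generators contracted through their squares):
(-5/4*e1) R2 = -61/3 + 313/12*e12
(4/5*e2) R2 = -1252/75 - 976/75*e12
Summing the partial products and collecting blades:
Answer: -2777/75 + 1307/100*e12


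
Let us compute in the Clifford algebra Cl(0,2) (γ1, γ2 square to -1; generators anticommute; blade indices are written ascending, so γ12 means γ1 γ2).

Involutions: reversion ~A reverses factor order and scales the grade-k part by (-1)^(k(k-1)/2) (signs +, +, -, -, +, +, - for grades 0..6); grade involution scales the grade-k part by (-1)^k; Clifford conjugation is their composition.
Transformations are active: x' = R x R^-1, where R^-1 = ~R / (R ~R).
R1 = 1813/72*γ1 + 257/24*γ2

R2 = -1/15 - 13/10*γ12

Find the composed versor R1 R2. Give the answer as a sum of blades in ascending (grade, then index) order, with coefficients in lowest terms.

Distribute over the terms of R1 (each basis-blade product reordered to ascending indices, repeated generators contracted through their squares):
(1813/72*γ1) R2 = -1813/1080*γ1 + 23569/720*γ2
(257/24*γ2) R2 = -3341/240*γ1 - 257/360*γ2
Summing the partial products and collecting blades:
Answer: -6739/432*γ1 + 1537/48*γ2


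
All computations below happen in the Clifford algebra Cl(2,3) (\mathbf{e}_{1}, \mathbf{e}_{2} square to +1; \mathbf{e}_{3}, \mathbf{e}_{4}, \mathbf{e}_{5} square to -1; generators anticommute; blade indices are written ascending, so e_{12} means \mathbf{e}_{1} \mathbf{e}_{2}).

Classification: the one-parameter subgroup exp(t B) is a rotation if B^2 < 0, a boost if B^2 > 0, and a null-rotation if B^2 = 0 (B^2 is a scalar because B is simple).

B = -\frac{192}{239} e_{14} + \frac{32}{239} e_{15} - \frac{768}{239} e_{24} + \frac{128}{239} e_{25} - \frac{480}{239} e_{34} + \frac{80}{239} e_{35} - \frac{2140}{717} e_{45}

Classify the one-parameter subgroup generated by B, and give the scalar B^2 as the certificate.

B^2 term by term: the squares give (-\frac{192}{239})^2*(e_{14})^2 + (\frac{32}{239})^2*(e_{15})^2 + (-\frac{768}{239})^2*(e_{24})^2 + (\frac{128}{239})^2*(e_{25})^2 + (-\frac{480}{239})^2*(e_{34})^2 + (\frac{80}{239})^2*(e_{35})^2 + (-\frac{2140}{717})^2*(e_{45})^2 = \frac{36864}{57121}*(+1) + \frac{1024}{57121}*(+1) + \frac{589824}{57121}*(+1) + \frac{16384}{57121}*(+1) + \frac{230400}{57121}*(-1) + \frac{6400}{57121}*(-1) + \frac{4579600}{514089}*(-1) = -\frac{16}{9} (each basis 2-blade squares to minus the product of its generators' squares); cross terms between blades sharing an index anticommute and cancel; the commuting (index-disjoint) pairs give grade-4 terms 2*c*c'*(blade product), which cancel blade by blade — e_{1245}: \frac{49152}{57121} - \frac{49152}{57121} = 0; e_{1345}: \frac{30720}{57121} - \frac{30720}{57121} = 0; e_{2345}: \frac{122880}{57121} - \frac{122880}{57121} = 0 — confirming B is simple. So B^2 = -\frac{16}{9}.
Answer: rotation, certificate B^2 = -\frac{16}{9}. One invariant decides it: the square -\frac{16}{9} survives every conjugation, and its sign is exactly the classification.
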